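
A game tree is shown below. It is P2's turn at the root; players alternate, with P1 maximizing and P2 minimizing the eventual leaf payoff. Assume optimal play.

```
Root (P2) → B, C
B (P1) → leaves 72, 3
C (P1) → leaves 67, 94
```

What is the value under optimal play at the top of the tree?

B (P1): max(72, 3) = 72
C (P1): max(67, 94) = 94
Root (P2): min(72, 94) = 72

72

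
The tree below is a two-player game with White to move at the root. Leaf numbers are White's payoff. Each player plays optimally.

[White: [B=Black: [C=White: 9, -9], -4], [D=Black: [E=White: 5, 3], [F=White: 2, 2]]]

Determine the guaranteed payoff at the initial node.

C (White): max(9, -9) = 9
B (Black): min(9, -4) = -4
E (White): max(5, 3) = 5
F (White): max(2, 2) = 2
D (Black): min(5, 2) = 2
Root (White): max(-4, 2) = 2

2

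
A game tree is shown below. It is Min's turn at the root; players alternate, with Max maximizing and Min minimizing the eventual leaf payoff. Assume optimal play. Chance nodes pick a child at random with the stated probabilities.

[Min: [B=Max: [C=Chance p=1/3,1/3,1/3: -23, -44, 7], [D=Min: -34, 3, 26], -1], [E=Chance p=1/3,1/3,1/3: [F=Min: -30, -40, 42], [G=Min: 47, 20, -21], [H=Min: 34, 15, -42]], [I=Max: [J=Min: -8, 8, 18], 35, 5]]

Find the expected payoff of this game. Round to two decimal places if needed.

-34.33

C (Chance): 1/3·-23 + 1/3·-44 + 1/3·7 = -20
D (Min): min(-34, 3, 26) = -34
B (Max): max(-20, -34, -1) = -1
F (Min): min(-30, -40, 42) = -40
G (Min): min(47, 20, -21) = -21
H (Min): min(34, 15, -42) = -42
E (Chance): 1/3·-40 + 1/3·-21 + 1/3·-42 = -34.33
J (Min): min(-8, 8, 18) = -8
I (Max): max(-8, 35, 5) = 35
Root (Min): min(-1, -34.33, 35) = -34.33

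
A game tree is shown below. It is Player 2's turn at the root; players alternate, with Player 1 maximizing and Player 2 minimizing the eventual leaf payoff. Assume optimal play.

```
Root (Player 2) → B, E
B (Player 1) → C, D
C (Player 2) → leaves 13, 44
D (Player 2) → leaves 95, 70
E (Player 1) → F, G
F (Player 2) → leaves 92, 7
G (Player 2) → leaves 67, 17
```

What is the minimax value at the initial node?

17

C (Player 2): min(13, 44) = 13
D (Player 2): min(95, 70) = 70
B (Player 1): max(13, 70) = 70
F (Player 2): min(92, 7) = 7
G (Player 2): min(67, 17) = 17
E (Player 1): max(7, 17) = 17
Root (Player 2): min(70, 17) = 17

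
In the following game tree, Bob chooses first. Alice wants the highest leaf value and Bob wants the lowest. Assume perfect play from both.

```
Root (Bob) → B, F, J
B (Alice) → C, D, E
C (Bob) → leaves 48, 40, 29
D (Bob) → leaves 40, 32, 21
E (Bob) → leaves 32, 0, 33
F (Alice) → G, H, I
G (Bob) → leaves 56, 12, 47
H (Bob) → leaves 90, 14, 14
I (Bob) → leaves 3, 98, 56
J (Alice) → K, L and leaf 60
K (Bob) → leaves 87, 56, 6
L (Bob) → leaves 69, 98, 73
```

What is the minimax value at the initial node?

C (Bob): min(48, 40, 29) = 29
D (Bob): min(40, 32, 21) = 21
E (Bob): min(32, 0, 33) = 0
B (Alice): max(29, 21, 0) = 29
G (Bob): min(56, 12, 47) = 12
H (Bob): min(90, 14, 14) = 14
I (Bob): min(3, 98, 56) = 3
F (Alice): max(12, 14, 3) = 14
K (Bob): min(87, 56, 6) = 6
L (Bob): min(69, 98, 73) = 69
J (Alice): max(6, 69, 60) = 69
Root (Bob): min(29, 14, 69) = 14

14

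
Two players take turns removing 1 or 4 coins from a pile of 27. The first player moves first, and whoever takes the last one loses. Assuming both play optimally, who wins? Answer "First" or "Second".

i:   0  1  2  3  4  5  6  7  8  9 10 11 12 13 14 15 16 17 18 19 20 21 22 23 24 25 26 27
     W  L  W  L  W  W  L  W  L  W  W  L  W  L  W  W  L  W  L  W  W  L  W  L  W  W  L  W
Position 27 is W, so the first player wins.

First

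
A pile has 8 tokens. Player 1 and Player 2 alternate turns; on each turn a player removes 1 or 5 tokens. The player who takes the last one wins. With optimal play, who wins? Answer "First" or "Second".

i:   0  1  2  3  4  5  6  7  8
     L  W  L  W  L  W  L  W  L
Position 8 is L, so the second player wins.

Second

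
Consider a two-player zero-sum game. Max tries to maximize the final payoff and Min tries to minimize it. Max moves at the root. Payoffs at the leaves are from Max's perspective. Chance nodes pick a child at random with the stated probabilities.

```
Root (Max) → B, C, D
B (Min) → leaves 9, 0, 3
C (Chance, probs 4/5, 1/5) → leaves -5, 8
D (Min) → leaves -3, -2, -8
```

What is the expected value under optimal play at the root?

0

B (Min): min(9, 0, 3) = 0
C (Chance): 4/5·-5 + 1/5·8 = -2.4
D (Min): min(-3, -2, -8) = -8
Root (Max): max(0, -2.4, -8) = 0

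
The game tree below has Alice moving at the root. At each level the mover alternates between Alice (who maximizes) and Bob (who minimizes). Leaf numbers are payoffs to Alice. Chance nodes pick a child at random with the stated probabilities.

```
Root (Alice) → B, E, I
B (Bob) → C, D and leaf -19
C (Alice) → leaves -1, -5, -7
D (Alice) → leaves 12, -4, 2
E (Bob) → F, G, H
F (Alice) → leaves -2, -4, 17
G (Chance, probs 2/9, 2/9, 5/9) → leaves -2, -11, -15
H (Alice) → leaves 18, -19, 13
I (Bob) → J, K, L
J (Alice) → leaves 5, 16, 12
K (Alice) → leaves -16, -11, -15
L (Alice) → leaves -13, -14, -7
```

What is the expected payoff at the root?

-11

C (Alice): max(-1, -5, -7) = -1
D (Alice): max(12, -4, 2) = 12
B (Bob): min(-1, 12, -19) = -19
F (Alice): max(-2, -4, 17) = 17
G (Chance): 2/9·-2 + 2/9·-11 + 5/9·-15 = -11.22
H (Alice): max(18, -19, 13) = 18
E (Bob): min(17, -11.22, 18) = -11.22
J (Alice): max(5, 16, 12) = 16
K (Alice): max(-16, -11, -15) = -11
L (Alice): max(-13, -14, -7) = -7
I (Bob): min(16, -11, -7) = -11
Root (Alice): max(-19, -11.22, -11) = -11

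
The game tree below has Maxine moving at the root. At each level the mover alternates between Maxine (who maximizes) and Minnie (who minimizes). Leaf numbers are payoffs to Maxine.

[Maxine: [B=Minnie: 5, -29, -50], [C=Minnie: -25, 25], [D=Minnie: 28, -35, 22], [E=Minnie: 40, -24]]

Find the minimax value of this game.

-24

B (Minnie): min(5, -29, -50) = -50
C (Minnie): min(-25, 25) = -25
D (Minnie): min(28, -35, 22) = -35
E (Minnie): min(40, -24) = -24
Root (Maxine): max(-50, -25, -35, -24) = -24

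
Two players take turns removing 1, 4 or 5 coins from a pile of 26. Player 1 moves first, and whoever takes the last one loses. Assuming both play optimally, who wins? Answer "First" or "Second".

First

i:   0  1  2  3  4  5  6  7  8  9 10 11 12 13 14 15 16 17 18 19 20 21 22 23 24 25 26
     W  L  W  L  W  W  W  W  W  L  W  L  W  W  W  W  W  L  W  L  W  W  W  W  W  L  W
Position 26 is W, so the first player wins.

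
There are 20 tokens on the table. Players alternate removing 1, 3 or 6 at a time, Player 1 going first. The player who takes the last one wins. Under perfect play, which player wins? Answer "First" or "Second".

Second

W/L table (W = player to move can force a win):
i:   0  1  2  3  4  5  6  7  8  9 10 11 12 13 14 15 16 17 18 19 20
     L  W  L  W  L  W  W  W  W  L  W  L  W  L  W  W  W  W  L  W  L
Position 20 is L, so the second player wins.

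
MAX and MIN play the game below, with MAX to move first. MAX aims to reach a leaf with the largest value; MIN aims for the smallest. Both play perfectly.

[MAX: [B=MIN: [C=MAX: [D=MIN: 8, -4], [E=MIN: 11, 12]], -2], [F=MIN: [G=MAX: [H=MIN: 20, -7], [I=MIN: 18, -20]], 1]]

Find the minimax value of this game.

-2

D (MIN): min(8, -4) = -4
E (MIN): min(11, 12) = 11
C (MAX): max(-4, 11) = 11
B (MIN): min(11, -2) = -2
H (MIN): min(20, -7) = -7
I (MIN): min(18, -20) = -20
G (MAX): max(-7, -20) = -7
F (MIN): min(-7, 1) = -7
Root (MAX): max(-2, -7) = -2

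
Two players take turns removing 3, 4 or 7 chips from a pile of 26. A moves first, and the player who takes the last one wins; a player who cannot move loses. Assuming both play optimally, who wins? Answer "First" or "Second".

W/L table (W = player to move can force a win):
i:   0  1  2  3  4  5  6  7  8  9 10 11 12 13 14 15 16 17 18 19 20 21 22 23 24 25 26
     L  L  L  W  W  W  W  W  W  W  L  L  L  W  W  W  W  W  W  W  L  L  L  W  W  W  W
Position 26 is W, so the first player wins.

First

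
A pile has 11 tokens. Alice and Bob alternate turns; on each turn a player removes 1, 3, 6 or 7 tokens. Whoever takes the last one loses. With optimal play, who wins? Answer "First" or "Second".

Positions where the player to move wins (W) vs loses (L):
i:   0  1  2  3  4  5  6  7  8  9 10 11
     W  L  W  L  W  L  W  W  W  W  W  W
Position 11 is W, so the first player wins.

First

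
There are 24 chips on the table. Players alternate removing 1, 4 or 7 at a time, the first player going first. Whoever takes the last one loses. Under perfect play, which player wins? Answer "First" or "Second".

First

Mark each pile size as W (mover wins) or L (mover loses):
i:   0  1  2  3  4  5  6  7  8  9 10 11 12 13 14 15 16 17 18 19 20 21 22 23 24
     W  L  W  L  W  W  L  W  W  L  W  L  W  W  L  W  W  L  W  L  W  W  L  W  W
Position 24 is W, so the first player wins.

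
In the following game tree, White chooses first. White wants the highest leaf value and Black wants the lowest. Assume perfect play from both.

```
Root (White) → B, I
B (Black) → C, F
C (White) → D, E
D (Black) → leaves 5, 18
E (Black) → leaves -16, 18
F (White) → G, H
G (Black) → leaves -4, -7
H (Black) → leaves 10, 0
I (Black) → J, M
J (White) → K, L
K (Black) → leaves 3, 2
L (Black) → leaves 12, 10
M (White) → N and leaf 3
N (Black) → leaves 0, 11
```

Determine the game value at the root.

D (Black): min(5, 18) = 5
E (Black): min(-16, 18) = -16
C (White): max(5, -16) = 5
G (Black): min(-4, -7) = -7
H (Black): min(10, 0) = 0
F (White): max(-7, 0) = 0
B (Black): min(5, 0) = 0
K (Black): min(3, 2) = 2
L (Black): min(12, 10) = 10
J (White): max(2, 10) = 10
N (Black): min(0, 11) = 0
M (White): max(0, 3) = 3
I (Black): min(10, 3) = 3
Root (White): max(0, 3) = 3

3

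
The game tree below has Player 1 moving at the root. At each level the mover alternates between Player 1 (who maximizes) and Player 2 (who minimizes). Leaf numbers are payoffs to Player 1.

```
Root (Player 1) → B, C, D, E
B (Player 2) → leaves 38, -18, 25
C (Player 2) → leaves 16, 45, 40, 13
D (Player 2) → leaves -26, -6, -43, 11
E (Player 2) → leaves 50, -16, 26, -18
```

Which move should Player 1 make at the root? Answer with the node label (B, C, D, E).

C

B (Player 2): min(38, -18, 25) = -18
C (Player 2): min(16, 45, 40, 13) = 13
D (Player 2): min(-26, -6, -43, 11) = -43
E (Player 2): min(50, -16, 26, -18) = -18
Root (Player 1): max(-18, 13, -43, -18) = 13
Player 1 picks the child with the highest value: C (value 13).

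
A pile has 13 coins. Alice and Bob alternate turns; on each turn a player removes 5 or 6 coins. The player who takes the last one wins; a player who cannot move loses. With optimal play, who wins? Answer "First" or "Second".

Second

Compute winning (W) and losing (L) positions by backward induction:
i:   0  1  2  3  4  5  6  7  8  9 10 11 12 13
     L  L  L  L  L  W  W  W  W  W  W  L  L  L
Position 13 is L, so the second player wins.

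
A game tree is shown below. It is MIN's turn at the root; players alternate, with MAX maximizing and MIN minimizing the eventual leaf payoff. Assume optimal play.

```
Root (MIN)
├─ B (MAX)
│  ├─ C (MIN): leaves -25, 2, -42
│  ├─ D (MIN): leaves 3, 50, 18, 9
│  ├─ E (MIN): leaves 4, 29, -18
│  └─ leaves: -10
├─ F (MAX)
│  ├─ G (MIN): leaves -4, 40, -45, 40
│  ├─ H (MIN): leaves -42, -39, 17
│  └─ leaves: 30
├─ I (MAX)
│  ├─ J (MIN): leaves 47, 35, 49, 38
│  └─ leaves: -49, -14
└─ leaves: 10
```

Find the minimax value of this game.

C (MIN): min(-25, 2, -42) = -42
D (MIN): min(3, 50, 18, 9) = 3
E (MIN): min(4, 29, -18) = -18
B (MAX): max(-42, 3, -18, -10) = 3
G (MIN): min(-4, 40, -45, 40) = -45
H (MIN): min(-42, -39, 17) = -42
F (MAX): max(-45, -42, 30) = 30
J (MIN): min(47, 35, 49, 38) = 35
I (MAX): max(35, -49, -14) = 35
Root (MIN): min(3, 30, 35, 10) = 3

3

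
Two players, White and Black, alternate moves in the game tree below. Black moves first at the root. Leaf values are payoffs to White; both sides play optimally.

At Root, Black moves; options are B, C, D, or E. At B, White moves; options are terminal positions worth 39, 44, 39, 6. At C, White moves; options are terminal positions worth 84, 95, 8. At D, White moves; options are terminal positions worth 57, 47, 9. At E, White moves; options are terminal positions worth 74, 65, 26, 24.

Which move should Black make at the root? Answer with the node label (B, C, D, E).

B

B (White): max(39, 44, 39, 6) = 44
C (White): max(84, 95, 8) = 95
D (White): max(57, 47, 9) = 57
E (White): max(74, 65, 26, 24) = 74
Root (Black): min(44, 95, 57, 74) = 44
Black picks the child with the lowest value: B (value 44).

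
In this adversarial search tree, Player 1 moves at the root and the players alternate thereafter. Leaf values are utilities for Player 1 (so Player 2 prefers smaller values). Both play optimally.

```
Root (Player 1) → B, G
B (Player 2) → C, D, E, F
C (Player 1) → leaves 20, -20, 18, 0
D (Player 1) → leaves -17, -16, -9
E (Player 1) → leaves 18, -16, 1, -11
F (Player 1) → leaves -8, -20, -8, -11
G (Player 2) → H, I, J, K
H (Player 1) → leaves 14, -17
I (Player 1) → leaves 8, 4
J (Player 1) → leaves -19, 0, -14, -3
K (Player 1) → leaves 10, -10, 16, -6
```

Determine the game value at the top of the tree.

C (Player 1): max(20, -20, 18, 0) = 20
D (Player 1): max(-17, -16, -9) = -9
E (Player 1): max(18, -16, 1, -11) = 18
F (Player 1): max(-8, -20, -8, -11) = -8
B (Player 2): min(20, -9, 18, -8) = -9
H (Player 1): max(14, -17) = 14
I (Player 1): max(8, 4) = 8
J (Player 1): max(-19, 0, -14, -3) = 0
K (Player 1): max(10, -10, 16, -6) = 16
G (Player 2): min(14, 8, 0, 16) = 0
Root (Player 1): max(-9, 0) = 0

0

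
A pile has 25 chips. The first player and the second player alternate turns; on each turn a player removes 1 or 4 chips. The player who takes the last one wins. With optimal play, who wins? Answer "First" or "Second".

i:   0  1  2  3  4  5  6  7  8  9 10 11 12 13 14 15 16 17 18 19 20 21 22 23 24 25
     L  W  L  W  W  L  W  L  W  W  L  W  L  W  W  L  W  L  W  W  L  W  L  W  W  L
Position 25 is L, so the second player wins.

Second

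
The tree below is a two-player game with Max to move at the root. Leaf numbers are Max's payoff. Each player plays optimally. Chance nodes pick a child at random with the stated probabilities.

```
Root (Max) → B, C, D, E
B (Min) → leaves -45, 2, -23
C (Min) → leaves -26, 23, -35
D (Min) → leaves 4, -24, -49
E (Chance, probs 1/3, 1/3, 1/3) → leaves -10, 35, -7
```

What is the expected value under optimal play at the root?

6

B (Min): min(-45, 2, -23) = -45
C (Min): min(-26, 23, -35) = -35
D (Min): min(4, -24, -49) = -49
E (Chance): 1/3·-10 + 1/3·35 + 1/3·-7 = 6
Root (Max): max(-45, -35, -49, 6) = 6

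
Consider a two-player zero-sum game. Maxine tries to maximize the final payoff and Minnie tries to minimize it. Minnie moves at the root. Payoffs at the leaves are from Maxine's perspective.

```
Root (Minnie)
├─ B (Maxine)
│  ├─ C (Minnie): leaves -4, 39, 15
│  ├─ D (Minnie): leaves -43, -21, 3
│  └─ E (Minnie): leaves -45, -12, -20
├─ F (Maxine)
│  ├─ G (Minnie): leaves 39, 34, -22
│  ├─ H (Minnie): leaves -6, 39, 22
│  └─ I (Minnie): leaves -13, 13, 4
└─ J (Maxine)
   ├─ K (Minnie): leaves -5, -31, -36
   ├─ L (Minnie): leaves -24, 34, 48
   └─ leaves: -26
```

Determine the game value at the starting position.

-24

C (Minnie): min(-4, 39, 15) = -4
D (Minnie): min(-43, -21, 3) = -43
E (Minnie): min(-45, -12, -20) = -45
B (Maxine): max(-4, -43, -45) = -4
G (Minnie): min(39, 34, -22) = -22
H (Minnie): min(-6, 39, 22) = -6
I (Minnie): min(-13, 13, 4) = -13
F (Maxine): max(-22, -6, -13) = -6
K (Minnie): min(-5, -31, -36) = -36
L (Minnie): min(-24, 34, 48) = -24
J (Maxine): max(-36, -24, -26) = -24
Root (Minnie): min(-4, -6, -24) = -24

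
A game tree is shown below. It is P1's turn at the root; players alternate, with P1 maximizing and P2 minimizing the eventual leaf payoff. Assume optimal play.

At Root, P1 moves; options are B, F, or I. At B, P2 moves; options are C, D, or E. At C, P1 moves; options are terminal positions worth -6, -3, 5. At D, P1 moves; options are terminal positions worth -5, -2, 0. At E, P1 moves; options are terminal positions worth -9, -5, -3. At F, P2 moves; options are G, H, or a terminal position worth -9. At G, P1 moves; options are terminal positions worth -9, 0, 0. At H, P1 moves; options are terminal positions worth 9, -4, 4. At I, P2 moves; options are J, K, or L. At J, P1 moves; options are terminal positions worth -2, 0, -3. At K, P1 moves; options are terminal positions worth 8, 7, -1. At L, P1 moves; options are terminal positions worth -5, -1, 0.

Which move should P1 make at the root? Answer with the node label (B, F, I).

I

C (P1): max(-6, -3, 5) = 5
D (P1): max(-5, -2, 0) = 0
E (P1): max(-9, -5, -3) = -3
B (P2): min(5, 0, -3) = -3
G (P1): max(-9, 0, 0) = 0
H (P1): max(9, -4, 4) = 9
F (P2): min(0, 9, -9) = -9
J (P1): max(-2, 0, -3) = 0
K (P1): max(8, 7, -1) = 8
L (P1): max(-5, -1, 0) = 0
I (P2): min(0, 8, 0) = 0
Root (P1): max(-3, -9, 0) = 0
P1 picks the child with the highest value: I (value 0).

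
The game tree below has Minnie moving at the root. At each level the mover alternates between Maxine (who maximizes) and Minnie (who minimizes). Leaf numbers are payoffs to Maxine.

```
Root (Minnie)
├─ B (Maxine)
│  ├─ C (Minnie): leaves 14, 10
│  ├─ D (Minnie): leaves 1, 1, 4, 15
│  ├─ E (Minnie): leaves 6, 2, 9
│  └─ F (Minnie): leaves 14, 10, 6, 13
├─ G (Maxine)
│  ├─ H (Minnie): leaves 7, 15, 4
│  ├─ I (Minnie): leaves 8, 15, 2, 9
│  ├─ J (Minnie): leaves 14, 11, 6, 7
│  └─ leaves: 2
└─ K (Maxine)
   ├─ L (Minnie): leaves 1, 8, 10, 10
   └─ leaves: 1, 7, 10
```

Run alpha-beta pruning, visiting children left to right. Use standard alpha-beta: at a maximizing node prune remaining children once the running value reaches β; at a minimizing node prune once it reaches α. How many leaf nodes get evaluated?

23

C [α=-∞,β=+∞]: v=10
D [α=10,β=+∞]: v=1 after child 1 ≤ α → α-cutoff, skip 3
E [α=10,β=+∞]: v=6 after child 1 ≤ α → α-cutoff, skip 2
F [α=10,β=+∞]: v=10 after child 2 ≤ α → α-cutoff, skip 2
B [α=-∞,β=+∞]: v=10
H [α=-∞,β=10]: v=4
I [α=4,β=10]: v=2 after child 3 ≤ α → α-cutoff, skip 1
J [α=4,β=10]: v=6
G [α=-∞,β=10]: v=6
L [α=-∞,β=6]: v=1
K [α=-∞,β=6]: v=7 after child 3 ≥ β → β-cutoff, skip 1
Root [α=-∞,β=+∞]: v=6
Leaves evaluated: 23 of 32.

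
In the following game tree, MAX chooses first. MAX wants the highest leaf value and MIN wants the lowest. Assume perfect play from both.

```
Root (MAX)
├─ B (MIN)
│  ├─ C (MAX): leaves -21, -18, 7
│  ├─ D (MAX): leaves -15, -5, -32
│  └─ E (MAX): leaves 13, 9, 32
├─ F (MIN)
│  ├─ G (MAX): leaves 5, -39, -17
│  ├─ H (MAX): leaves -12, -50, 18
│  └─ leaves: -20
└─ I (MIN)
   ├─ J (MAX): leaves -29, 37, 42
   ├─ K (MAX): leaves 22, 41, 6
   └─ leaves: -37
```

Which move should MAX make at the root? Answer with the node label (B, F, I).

C (MAX): max(-21, -18, 7) = 7
D (MAX): max(-15, -5, -32) = -5
E (MAX): max(13, 9, 32) = 32
B (MIN): min(7, -5, 32) = -5
G (MAX): max(5, -39, -17) = 5
H (MAX): max(-12, -50, 18) = 18
F (MIN): min(5, 18, -20) = -20
J (MAX): max(-29, 37, 42) = 42
K (MAX): max(22, 41, 6) = 41
I (MIN): min(42, 41, -37) = -37
Root (MAX): max(-5, -20, -37) = -5
MAX picks the child with the highest value: B (value -5).

B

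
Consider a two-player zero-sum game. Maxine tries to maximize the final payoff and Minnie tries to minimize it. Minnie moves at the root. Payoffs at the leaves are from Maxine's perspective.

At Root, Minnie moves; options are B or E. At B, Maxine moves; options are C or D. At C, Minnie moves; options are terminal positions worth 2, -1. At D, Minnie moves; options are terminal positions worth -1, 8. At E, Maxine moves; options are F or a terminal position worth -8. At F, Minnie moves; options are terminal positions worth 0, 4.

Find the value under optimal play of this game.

C (Minnie): min(2, -1) = -1
D (Minnie): min(-1, 8) = -1
B (Maxine): max(-1, -1) = -1
F (Minnie): min(0, 4) = 0
E (Maxine): max(0, -8) = 0
Root (Minnie): min(-1, 0) = -1

-1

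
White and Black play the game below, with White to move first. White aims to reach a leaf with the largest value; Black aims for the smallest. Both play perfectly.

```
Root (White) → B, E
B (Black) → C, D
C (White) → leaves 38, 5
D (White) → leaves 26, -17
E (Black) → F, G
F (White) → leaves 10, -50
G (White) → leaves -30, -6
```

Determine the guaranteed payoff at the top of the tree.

26

C (White): max(38, 5) = 38
D (White): max(26, -17) = 26
B (Black): min(38, 26) = 26
F (White): max(10, -50) = 10
G (White): max(-30, -6) = -6
E (Black): min(10, -6) = -6
Root (White): max(26, -6) = 26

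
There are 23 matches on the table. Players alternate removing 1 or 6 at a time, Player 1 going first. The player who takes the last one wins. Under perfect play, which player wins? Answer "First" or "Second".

Second

Compute winning (W) and losing (L) positions by backward induction:
i:   0  1  2  3  4  5  6  7  8  9 10 11 12 13 14 15 16 17 18 19 20 21 22 23
     L  W  L  W  L  W  W  L  W  L  W  L  W  W  L  W  L  W  L  W  W  L  W  L
Position 23 is L, so the second player wins.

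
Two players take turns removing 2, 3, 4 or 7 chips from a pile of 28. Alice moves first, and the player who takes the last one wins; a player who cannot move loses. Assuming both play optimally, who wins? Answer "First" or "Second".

W/L table (W = player to move can force a win):
i:   0  1  2  3  4  5  6  7  8  9 10 11 12 13 14 15 16 17 18 19 20 21 22 23 24 25 26 27 28
     L  L  W  W  W  W  L  W  W  W  W  L  L  W  W  W  W  L  W  W  W  W  L  L  W  W  W  W  L
Position 28 is L, so the second player wins.

Second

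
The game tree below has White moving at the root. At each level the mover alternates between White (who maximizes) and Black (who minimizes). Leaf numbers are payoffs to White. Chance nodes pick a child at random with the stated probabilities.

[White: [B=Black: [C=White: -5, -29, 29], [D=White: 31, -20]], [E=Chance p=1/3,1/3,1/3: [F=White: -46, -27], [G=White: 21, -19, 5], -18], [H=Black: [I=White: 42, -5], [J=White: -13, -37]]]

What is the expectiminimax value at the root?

C (White): max(-5, -29, 29) = 29
D (White): max(31, -20) = 31
B (Black): min(29, 31) = 29
F (White): max(-46, -27) = -27
G (White): max(21, -19, 5) = 21
E (Chance): 1/3·-27 + 1/3·21 + 1/3·-18 = -8
I (White): max(42, -5) = 42
J (White): max(-13, -37) = -13
H (Black): min(42, -13) = -13
Root (White): max(29, -8, -13) = 29

29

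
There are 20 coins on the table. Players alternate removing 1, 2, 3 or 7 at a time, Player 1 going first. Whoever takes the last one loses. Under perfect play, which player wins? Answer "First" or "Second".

First

Mark each pile size as W (mover wins) or L (mover loses):
i:   0  1  2  3  4  5  6  7  8  9 10 11 12 13 14 15 16 17 18 19 20
     W  L  W  W  W  L  W  W  W  L  W  W  W  L  W  W  W  L  W  W  W
Position 20 is W, so the first player wins.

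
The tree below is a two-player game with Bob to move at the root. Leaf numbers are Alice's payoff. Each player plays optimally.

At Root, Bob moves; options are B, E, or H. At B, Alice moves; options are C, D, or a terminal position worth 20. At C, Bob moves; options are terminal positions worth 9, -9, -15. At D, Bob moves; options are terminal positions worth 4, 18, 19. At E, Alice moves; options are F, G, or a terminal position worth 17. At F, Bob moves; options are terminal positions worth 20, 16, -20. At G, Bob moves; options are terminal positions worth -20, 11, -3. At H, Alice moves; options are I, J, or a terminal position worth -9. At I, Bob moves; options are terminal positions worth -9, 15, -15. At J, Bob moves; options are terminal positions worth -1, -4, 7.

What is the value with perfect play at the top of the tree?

-4

C (Bob): min(9, -9, -15) = -15
D (Bob): min(4, 18, 19) = 4
B (Alice): max(-15, 4, 20) = 20
F (Bob): min(20, 16, -20) = -20
G (Bob): min(-20, 11, -3) = -20
E (Alice): max(-20, -20, 17) = 17
I (Bob): min(-9, 15, -15) = -15
J (Bob): min(-1, -4, 7) = -4
H (Alice): max(-15, -4, -9) = -4
Root (Bob): min(20, 17, -4) = -4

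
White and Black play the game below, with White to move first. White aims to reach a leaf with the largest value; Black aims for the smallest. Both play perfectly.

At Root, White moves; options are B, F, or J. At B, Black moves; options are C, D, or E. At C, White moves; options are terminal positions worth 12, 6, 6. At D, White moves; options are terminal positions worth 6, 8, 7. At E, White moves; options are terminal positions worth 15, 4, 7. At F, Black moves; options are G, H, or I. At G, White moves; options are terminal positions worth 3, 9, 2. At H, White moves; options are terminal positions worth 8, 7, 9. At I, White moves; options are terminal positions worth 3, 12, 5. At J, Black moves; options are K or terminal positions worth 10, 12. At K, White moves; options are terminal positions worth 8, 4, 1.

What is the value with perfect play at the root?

9

C (White): max(12, 6, 6) = 12
D (White): max(6, 8, 7) = 8
E (White): max(15, 4, 7) = 15
B (Black): min(12, 8, 15) = 8
G (White): max(3, 9, 2) = 9
H (White): max(8, 7, 9) = 9
I (White): max(3, 12, 5) = 12
F (Black): min(9, 9, 12) = 9
K (White): max(8, 4, 1) = 8
J (Black): min(8, 10, 12) = 8
Root (White): max(8, 9, 8) = 9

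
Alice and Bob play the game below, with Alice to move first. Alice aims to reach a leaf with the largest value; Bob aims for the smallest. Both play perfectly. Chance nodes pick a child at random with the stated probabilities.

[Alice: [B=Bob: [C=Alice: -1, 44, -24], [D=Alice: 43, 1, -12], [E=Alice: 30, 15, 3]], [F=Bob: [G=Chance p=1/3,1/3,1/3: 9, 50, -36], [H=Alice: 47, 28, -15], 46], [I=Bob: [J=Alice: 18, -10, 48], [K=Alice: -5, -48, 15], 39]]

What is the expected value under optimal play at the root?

30

C (Alice): max(-1, 44, -24) = 44
D (Alice): max(43, 1, -12) = 43
E (Alice): max(30, 15, 3) = 30
B (Bob): min(44, 43, 30) = 30
G (Chance): 1/3·9 + 1/3·50 + 1/3·-36 = 7.67
H (Alice): max(47, 28, -15) = 47
F (Bob): min(7.67, 47, 46) = 7.67
J (Alice): max(18, -10, 48) = 48
K (Alice): max(-5, -48, 15) = 15
I (Bob): min(48, 15, 39) = 15
Root (Alice): max(30, 7.67, 15) = 30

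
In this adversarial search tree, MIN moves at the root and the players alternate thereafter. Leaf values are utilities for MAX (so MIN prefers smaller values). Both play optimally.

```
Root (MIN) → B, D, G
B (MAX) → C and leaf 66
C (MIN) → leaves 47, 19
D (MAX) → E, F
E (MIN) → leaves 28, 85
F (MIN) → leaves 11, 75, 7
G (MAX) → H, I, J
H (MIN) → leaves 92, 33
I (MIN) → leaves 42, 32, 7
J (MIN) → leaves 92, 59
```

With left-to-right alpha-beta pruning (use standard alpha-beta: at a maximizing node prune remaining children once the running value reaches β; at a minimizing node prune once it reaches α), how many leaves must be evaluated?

8

C [α=-∞,β=+∞]: v=19
B [α=-∞,β=+∞]: v=66
E [α=-∞,β=66]: v=28
F [α=28,β=66]: v=11 after child 1 ≤ α → α-cutoff, skip 2
D [α=-∞,β=66]: v=28
H [α=-∞,β=28]: v=33
G [α=-∞,β=28]: v=33 after child 1 ≥ β → β-cutoff, skip 2
Root [α=-∞,β=+∞]: v=28
Leaves evaluated: 8 of 15.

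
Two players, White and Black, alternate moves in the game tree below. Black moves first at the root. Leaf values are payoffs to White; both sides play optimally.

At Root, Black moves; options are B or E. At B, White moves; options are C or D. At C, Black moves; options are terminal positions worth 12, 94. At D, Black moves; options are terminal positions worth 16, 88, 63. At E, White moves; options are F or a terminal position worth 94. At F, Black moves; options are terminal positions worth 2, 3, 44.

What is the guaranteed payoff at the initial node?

16

C (Black): min(12, 94) = 12
D (Black): min(16, 88, 63) = 16
B (White): max(12, 16) = 16
F (Black): min(2, 3, 44) = 2
E (White): max(2, 94) = 94
Root (Black): min(16, 94) = 16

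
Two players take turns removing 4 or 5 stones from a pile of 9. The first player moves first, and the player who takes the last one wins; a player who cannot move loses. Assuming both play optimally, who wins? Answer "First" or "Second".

Second

i:   0  1  2  3  4  5  6  7  8  9
     L  L  L  L  W  W  W  W  W  L
Position 9 is L, so the second player wins.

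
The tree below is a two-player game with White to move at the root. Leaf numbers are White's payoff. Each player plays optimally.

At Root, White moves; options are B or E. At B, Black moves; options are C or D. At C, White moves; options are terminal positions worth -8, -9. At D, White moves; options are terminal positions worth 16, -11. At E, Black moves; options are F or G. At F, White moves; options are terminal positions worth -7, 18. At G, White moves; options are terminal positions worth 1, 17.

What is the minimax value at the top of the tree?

17

C (White): max(-8, -9) = -8
D (White): max(16, -11) = 16
B (Black): min(-8, 16) = -8
F (White): max(-7, 18) = 18
G (White): max(1, 17) = 17
E (Black): min(18, 17) = 17
Root (White): max(-8, 17) = 17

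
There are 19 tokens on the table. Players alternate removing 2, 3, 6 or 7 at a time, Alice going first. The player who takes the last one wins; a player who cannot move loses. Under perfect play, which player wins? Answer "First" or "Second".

Second

i:   0  1  2  3  4  5  6  7  8  9 10 11 12 13 14 15 16 17 18 19
     L  L  W  W  W  L  W  W  W  L  L  W  W  W  L  W  W  W  L  L
Position 19 is L, so the second player wins.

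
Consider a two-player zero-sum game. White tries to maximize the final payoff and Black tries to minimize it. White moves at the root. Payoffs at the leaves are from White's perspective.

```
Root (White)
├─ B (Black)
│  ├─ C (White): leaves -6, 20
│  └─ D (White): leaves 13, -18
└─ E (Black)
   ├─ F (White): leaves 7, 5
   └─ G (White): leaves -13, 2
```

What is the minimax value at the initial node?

C (White): max(-6, 20) = 20
D (White): max(13, -18) = 13
B (Black): min(20, 13) = 13
F (White): max(7, 5) = 7
G (White): max(-13, 2) = 2
E (Black): min(7, 2) = 2
Root (White): max(13, 2) = 13

13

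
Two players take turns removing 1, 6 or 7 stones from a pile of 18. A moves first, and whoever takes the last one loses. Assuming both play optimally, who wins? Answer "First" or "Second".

W/L table (W = player to move can force a win):
i:   0  1  2  3  4  5  6  7  8  9 10 11 12 13 14 15 16 17 18
     W  L  W  L  W  L  W  W  W  W  W  W  W  L  W  L  W  L  W
Position 18 is W, so the first player wins.

First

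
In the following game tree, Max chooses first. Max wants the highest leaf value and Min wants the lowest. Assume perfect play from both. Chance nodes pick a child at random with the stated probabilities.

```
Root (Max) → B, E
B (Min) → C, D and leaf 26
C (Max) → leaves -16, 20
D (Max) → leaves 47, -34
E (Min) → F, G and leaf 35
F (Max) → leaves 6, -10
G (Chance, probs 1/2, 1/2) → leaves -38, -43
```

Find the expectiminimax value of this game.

20

C (Max): max(-16, 20) = 20
D (Max): max(47, -34) = 47
B (Min): min(20, 47, 26) = 20
F (Max): max(6, -10) = 6
G (Chance): 1/2·-38 + 1/2·-43 = -40.5
E (Min): min(6, -40.5, 35) = -40.5
Root (Max): max(20, -40.5) = 20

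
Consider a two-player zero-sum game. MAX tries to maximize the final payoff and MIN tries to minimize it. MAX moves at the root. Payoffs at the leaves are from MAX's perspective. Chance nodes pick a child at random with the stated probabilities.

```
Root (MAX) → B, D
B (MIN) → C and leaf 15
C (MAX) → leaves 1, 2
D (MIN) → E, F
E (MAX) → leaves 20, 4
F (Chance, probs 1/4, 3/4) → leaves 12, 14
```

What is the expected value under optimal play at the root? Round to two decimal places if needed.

13.5

C (MAX): max(1, 2) = 2
B (MIN): min(2, 15) = 2
E (MAX): max(20, 4) = 20
F (Chance): 1/4·12 + 3/4·14 = 13.5
D (MIN): min(20, 13.5) = 13.5
Root (MAX): max(2, 13.5) = 13.5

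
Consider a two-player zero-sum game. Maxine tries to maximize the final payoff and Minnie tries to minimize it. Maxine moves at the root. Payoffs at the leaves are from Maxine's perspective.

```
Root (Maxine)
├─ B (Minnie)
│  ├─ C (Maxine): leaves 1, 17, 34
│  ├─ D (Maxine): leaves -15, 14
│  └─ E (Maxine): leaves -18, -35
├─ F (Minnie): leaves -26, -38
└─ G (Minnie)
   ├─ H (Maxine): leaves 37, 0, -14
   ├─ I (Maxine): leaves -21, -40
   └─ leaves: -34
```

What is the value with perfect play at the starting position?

-18

C (Maxine): max(1, 17, 34) = 34
D (Maxine): max(-15, 14) = 14
E (Maxine): max(-18, -35) = -18
B (Minnie): min(34, 14, -18) = -18
F (Minnie): min(-26, -38) = -38
H (Maxine): max(37, 0, -14) = 37
I (Maxine): max(-21, -40) = -21
G (Minnie): min(37, -21, -34) = -34
Root (Maxine): max(-18, -38, -34) = -18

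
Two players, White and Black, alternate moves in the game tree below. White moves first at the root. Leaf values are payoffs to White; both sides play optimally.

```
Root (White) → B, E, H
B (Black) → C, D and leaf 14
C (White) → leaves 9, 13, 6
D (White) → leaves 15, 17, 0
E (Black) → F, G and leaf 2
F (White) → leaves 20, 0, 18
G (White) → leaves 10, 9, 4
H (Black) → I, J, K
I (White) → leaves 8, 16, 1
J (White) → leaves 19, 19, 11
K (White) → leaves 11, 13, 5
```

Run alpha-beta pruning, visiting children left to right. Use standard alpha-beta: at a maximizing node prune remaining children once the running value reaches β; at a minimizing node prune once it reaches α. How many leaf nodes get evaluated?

18

C [α=-∞,β=+∞]: v=13
D [α=-∞,β=13]: v=15 after child 1 ≥ β → β-cutoff, skip 2
B [α=-∞,β=+∞]: v=13
F [α=13,β=+∞]: v=20
G [α=13,β=20]: v=10
E [α=13,β=+∞]: v=10 after child 2 ≤ α → α-cutoff, skip 1
I [α=13,β=+∞]: v=16
J [α=13,β=16]: v=19 after child 1 ≥ β → β-cutoff, skip 2
K [α=13,β=16]: v=13
H [α=13,β=+∞]: v=13
Root [α=-∞,β=+∞]: v=13
Leaves evaluated: 18 of 23.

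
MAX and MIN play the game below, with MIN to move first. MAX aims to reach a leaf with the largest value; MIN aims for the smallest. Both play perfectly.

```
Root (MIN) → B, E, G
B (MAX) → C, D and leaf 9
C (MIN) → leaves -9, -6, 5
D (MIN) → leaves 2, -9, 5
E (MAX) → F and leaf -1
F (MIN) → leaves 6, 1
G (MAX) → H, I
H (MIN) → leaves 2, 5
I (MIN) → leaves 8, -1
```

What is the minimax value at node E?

1

F: min(6, 1) = 1
E: max(1, -1) = 1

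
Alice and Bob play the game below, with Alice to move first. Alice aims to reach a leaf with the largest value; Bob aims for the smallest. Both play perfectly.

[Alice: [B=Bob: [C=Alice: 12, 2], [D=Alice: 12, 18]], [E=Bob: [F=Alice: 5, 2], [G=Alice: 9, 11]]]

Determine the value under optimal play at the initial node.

12

C (Alice): max(12, 2) = 12
D (Alice): max(12, 18) = 18
B (Bob): min(12, 18) = 12
F (Alice): max(5, 2) = 5
G (Alice): max(9, 11) = 11
E (Bob): min(5, 11) = 5
Root (Alice): max(12, 5) = 12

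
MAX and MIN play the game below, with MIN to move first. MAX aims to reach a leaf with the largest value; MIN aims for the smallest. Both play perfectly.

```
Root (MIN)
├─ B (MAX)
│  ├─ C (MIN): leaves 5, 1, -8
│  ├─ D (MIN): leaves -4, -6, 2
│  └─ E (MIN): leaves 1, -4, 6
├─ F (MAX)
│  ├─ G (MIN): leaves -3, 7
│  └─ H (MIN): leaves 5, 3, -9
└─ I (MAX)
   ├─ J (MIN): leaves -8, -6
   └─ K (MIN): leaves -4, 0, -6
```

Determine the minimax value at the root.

-6

C (MIN): min(5, 1, -8) = -8
D (MIN): min(-4, -6, 2) = -6
E (MIN): min(1, -4, 6) = -4
B (MAX): max(-8, -6, -4) = -4
G (MIN): min(-3, 7) = -3
H (MIN): min(5, 3, -9) = -9
F (MAX): max(-3, -9) = -3
J (MIN): min(-8, -6) = -8
K (MIN): min(-4, 0, -6) = -6
I (MAX): max(-8, -6) = -6
Root (MIN): min(-4, -3, -6) = -6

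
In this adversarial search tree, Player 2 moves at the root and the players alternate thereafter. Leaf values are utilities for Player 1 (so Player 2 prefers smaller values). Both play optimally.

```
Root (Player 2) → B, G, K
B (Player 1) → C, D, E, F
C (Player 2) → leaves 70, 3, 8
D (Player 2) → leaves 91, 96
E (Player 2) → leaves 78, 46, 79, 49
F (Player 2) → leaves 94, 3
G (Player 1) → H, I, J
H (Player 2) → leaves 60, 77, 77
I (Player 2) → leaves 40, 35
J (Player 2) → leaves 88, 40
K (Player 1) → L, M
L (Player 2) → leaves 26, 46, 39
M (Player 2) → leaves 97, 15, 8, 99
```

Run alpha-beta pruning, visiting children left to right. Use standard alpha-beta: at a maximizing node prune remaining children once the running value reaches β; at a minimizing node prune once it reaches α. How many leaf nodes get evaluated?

C [α=-∞,β=+∞]: v=3
D [α=3,β=+∞]: v=91
E [α=91,β=+∞]: v=78 after child 1 ≤ α → α-cutoff, skip 3
F [α=91,β=+∞]: v=3
B [α=-∞,β=+∞]: v=91
H [α=-∞,β=91]: v=60
I [α=60,β=91]: v=40 after child 1 ≤ α → α-cutoff, skip 1
J [α=60,β=91]: v=40
G [α=-∞,β=91]: v=60
L [α=-∞,β=60]: v=26
M [α=26,β=60]: v=15 after child 2 ≤ α → α-cutoff, skip 2
K [α=-∞,β=60]: v=26
Root [α=-∞,β=+∞]: v=26
Leaves evaluated: 19 of 25.

19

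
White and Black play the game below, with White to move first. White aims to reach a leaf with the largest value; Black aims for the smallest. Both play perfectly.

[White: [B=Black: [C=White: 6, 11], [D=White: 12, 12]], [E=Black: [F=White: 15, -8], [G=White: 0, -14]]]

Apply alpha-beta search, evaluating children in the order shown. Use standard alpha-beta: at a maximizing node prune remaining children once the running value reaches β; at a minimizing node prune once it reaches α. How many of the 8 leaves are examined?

C [α=-∞,β=+∞]: v=11
D [α=-∞,β=11]: v=12 after child 1 ≥ β → β-cutoff, skip 1
B [α=-∞,β=+∞]: v=11
F [α=11,β=+∞]: v=15
G [α=11,β=15]: v=0
E [α=11,β=+∞]: v=0
Root [α=-∞,β=+∞]: v=11
Leaves evaluated: 7 of 8.

7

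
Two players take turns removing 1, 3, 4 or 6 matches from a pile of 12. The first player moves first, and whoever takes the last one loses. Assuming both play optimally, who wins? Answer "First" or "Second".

i:   0  1  2  3  4  5  6  7  8  9 10 11 12
     W  L  W  L  W  W  W  W  L  W  L  W  W
Position 12 is W, so the first player wins.

First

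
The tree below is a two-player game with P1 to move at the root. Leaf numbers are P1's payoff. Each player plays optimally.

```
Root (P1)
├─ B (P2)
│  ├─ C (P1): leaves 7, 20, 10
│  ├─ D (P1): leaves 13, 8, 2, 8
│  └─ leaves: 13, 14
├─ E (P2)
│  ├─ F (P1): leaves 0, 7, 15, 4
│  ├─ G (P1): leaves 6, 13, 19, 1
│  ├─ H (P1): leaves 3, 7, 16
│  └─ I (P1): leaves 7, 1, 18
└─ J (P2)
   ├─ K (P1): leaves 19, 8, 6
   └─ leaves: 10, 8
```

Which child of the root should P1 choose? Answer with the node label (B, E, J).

C (P1): max(7, 20, 10) = 20
D (P1): max(13, 8, 2, 8) = 13
B (P2): min(20, 13, 13, 14) = 13
F (P1): max(0, 7, 15, 4) = 15
G (P1): max(6, 13, 19, 1) = 19
H (P1): max(3, 7, 16) = 16
I (P1): max(7, 1, 18) = 18
E (P2): min(15, 19, 16, 18) = 15
K (P1): max(19, 8, 6) = 19
J (P2): min(19, 10, 8) = 8
Root (P1): max(13, 15, 8) = 15
P1 picks the child with the highest value: E (value 15).

E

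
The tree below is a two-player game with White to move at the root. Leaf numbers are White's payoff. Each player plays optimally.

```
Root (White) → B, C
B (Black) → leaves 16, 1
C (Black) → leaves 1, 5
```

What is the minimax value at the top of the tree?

1

B (Black): min(16, 1) = 1
C (Black): min(1, 5) = 1
Root (White): max(1, 1) = 1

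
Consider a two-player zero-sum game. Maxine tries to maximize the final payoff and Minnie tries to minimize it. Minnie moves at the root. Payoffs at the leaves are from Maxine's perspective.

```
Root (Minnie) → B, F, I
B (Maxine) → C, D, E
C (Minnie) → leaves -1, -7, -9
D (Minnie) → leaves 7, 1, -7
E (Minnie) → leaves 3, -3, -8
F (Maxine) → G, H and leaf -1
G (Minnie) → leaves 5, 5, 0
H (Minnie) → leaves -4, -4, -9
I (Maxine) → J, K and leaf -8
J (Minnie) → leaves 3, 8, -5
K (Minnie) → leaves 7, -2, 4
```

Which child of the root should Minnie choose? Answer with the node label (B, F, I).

B

C (Minnie): min(-1, -7, -9) = -9
D (Minnie): min(7, 1, -7) = -7
E (Minnie): min(3, -3, -8) = -8
B (Maxine): max(-9, -7, -8) = -7
G (Minnie): min(5, 5, 0) = 0
H (Minnie): min(-4, -4, -9) = -9
F (Maxine): max(0, -9, -1) = 0
J (Minnie): min(3, 8, -5) = -5
K (Minnie): min(7, -2, 4) = -2
I (Maxine): max(-5, -2, -8) = -2
Root (Minnie): min(-7, 0, -2) = -7
Minnie picks the child with the lowest value: B (value -7).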